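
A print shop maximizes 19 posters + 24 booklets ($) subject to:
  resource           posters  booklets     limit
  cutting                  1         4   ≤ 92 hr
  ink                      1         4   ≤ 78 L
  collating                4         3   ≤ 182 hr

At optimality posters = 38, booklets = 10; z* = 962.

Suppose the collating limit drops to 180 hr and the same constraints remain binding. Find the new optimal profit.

954

At the optimum: cutting uses 78 of 92 (slack = 14); ink uses 78 of 78 (binding); collating uses 182 of 182 (binding).
Since cutting is not tight, its dual is 0.
The binding rows give the dual system: 1·y_ink + 4·y_collating = 19 and 4·y_ink + 3·y_collating = 24.
Solving: y_ink = 3, y_collating = 4.
Δz = y_collating·Δb = 4 × (-2) = -8, so new z* = 962 − 8 = 954.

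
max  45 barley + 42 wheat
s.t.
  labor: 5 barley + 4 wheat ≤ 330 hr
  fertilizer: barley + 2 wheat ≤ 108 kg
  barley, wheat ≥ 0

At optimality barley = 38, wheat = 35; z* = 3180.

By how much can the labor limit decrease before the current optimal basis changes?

114

Binding constraints: labor, fertilizer. The basis is B = [[5,4],[1,2]] with det 6.
Per unit decrease in labor, x* moves by d = (-0.3333, 0.1667).
The basis stays optimal until barley reaches 0; allowable decrease = 114 hr.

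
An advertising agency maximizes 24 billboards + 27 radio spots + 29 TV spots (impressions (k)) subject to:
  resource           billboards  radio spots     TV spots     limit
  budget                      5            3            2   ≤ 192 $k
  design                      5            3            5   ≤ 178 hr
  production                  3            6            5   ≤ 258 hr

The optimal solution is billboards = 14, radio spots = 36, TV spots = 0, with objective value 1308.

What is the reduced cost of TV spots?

-1

Binding: design and production. Non-binding: budget (14 unused).
Slack constraints have shadow price 0 (complementary slackness).
From A_Bᵀ y = c: 5·y_design + 3·y_production = 24; 3·y_design + 6·y_production = 27.
Solving: y_design = 3, y_production = 3.
Reduced cost of TV spots: c₃ − yᵀa₃ = 29 − (3·5 + 3·5) = 29 − 30 = -1.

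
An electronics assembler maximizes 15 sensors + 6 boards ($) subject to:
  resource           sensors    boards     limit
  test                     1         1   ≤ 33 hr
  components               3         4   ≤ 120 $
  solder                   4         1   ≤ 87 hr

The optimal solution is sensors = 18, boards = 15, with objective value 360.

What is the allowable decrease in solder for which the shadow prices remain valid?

18

Binding constraints: test, solder. The basis is B = [[1,1],[4,1]] with det -3.
Per unit decrease in solder, x* moves by d = (-0.3333, 0.3333).
The basis stays optimal until components becomes binding; allowable decrease = 18 hr.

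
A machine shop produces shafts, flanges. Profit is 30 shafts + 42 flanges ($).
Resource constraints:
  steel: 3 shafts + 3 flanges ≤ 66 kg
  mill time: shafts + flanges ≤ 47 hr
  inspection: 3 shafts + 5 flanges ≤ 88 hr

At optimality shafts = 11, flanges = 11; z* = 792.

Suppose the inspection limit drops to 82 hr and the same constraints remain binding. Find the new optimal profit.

756

Check each constraint at x*: steel 66/66 (tight); mill time 22/47 (slack 25); inspection 88/88 (tight).
Slack constraints have shadow price 0 (complementary slackness).
Dual feasibility on the basic columns requires 3·y_steel + 3·y_inspection = 30, 3·y_steel + 5·y_inspection = 42.
This yields shadow prices y_steel = 4, y_inspection = 6.
Δz = y_inspection·Δb = 6 × (-6) = -36, so new z* = 792 − 36 = 756.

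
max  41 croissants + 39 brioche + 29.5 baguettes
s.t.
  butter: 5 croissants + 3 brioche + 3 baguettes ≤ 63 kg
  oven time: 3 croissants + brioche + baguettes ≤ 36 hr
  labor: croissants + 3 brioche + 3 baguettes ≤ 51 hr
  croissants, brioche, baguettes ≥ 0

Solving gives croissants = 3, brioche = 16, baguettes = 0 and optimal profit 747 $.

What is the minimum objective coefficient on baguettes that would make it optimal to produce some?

At the optimum: butter uses 63 of 63 (binding); oven time uses 25 of 36 (slack = 11); labor uses 51 of 51 (binding).
Slack constraints have shadow price 0 (complementary slackness).
The binding rows give the dual system: 5·y_butter + 1·y_labor = 41 and 3·y_butter + 3·y_labor = 39.
→ y_butter = 7 and y_labor = 6.
baguettes enters the basis when its profit ≥ yᵀa₃ = 7·3 + 6·3 = 39.

39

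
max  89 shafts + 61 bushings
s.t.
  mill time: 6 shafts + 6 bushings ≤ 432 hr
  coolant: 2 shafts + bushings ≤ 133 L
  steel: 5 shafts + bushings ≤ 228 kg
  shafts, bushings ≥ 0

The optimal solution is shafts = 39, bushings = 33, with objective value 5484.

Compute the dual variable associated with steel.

Binding: mill time and steel. Non-binding: coolant (22 unused).
By complementary slackness, y = 0 for the non-binding constraint.
Dual feasibility on the basic columns requires 6·y_mill time + 5·y_steel = 89, 6·y_mill time + 1·y_steel = 61.
This yields shadow prices y_mill time = 9, y_steel = 7.
Shadow price of steel = 7.

7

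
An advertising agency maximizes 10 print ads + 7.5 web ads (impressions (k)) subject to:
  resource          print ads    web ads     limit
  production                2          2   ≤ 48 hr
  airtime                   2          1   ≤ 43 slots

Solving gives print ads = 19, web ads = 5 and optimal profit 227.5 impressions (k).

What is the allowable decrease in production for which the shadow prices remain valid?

Binding constraints: production, airtime. The basis is B = [[2,2],[2,1]] with det -2.
Per unit decrease in production, x* moves by d = (0.5, -1).
The basis stays optimal until web ads reaches 0; allowable decrease = 5 hr.

5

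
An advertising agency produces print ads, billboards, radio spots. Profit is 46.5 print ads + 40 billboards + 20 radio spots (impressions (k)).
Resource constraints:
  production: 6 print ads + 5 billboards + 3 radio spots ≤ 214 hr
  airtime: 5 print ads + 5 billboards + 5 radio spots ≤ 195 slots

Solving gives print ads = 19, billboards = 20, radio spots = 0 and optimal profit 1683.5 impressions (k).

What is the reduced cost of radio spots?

-7

Both production and airtime are binding at x*.
Dual feasibility on the basic columns requires 6·y_production + 5·y_airtime = 46.5, 5·y_production + 5·y_airtime = 40.
→ y_production = 6.5 and y_airtime = 1.5.
Reduced cost of radio spots: c₃ − yᵀa₃ = 20 − (6.5·3 + 1.5·5) = 20 − 27 = -7.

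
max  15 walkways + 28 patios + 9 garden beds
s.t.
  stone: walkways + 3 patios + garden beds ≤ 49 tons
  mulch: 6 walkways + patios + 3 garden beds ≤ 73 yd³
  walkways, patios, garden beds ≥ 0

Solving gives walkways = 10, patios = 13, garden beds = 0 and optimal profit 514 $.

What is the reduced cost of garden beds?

Check each constraint at x*: stone 49/49 (tight); mulch 73/73 (tight).
Dual feasibility on the basic columns requires 1·y_stone + 6·y_mulch = 15, 3·y_stone + 1·y_mulch = 28.
Solving: y_stone = 9, y_mulch = 1.
Reduced cost of garden beds: c₃ − yᵀa₃ = 9 − (9·1 + 1·3) = 9 − 12 = -3.

-3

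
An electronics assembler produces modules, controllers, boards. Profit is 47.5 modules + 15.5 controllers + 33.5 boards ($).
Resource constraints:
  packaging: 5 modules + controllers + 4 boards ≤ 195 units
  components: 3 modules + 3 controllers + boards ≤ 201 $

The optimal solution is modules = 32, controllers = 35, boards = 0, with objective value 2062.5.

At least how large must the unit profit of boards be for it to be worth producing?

Both packaging and components are binding at x*.
The binding rows give the dual system: 5·y_packaging + 3·y_components = 47.5 and 1·y_packaging + 3·y_components = 15.5.
Solving: y_packaging = 8, y_components = 2.5.
boards enters the basis when its profit ≥ yᵀa₃ = 8·4 + 2.5·1 = 34.5.

34.5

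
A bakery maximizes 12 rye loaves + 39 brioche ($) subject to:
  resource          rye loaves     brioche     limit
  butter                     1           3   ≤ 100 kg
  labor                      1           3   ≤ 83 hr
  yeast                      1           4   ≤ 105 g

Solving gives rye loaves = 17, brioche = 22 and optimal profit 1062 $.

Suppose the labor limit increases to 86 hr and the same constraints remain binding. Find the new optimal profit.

At the optimum: butter uses 83 of 100 (slack = 17); labor uses 83 of 83 (binding); yeast uses 105 of 105 (binding).
By complementary slackness, y = 0 for the non-binding constraint.
The binding rows give the dual system: 1·y_labor + 1·y_yeast = 12 and 3·y_labor + 4·y_yeast = 39.
→ y_labor = 9 and y_yeast = 3.
Δz = y_labor·Δb = 9 × (3) = 27, so new z* = 1062 + 27 = 1089.

1089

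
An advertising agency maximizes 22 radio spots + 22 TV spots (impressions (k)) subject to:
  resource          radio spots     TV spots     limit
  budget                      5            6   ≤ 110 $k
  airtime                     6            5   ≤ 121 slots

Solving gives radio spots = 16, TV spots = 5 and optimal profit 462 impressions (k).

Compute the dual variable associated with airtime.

Check each constraint at x*: budget 110/110 (tight); airtime 121/121 (tight).
The binding rows give the dual system: 5·y_budget + 6·y_airtime = 22 and 6·y_budget + 5·y_airtime = 22.
This yields shadow prices y_budget = 2, y_airtime = 2.
Shadow price of airtime = 2.

2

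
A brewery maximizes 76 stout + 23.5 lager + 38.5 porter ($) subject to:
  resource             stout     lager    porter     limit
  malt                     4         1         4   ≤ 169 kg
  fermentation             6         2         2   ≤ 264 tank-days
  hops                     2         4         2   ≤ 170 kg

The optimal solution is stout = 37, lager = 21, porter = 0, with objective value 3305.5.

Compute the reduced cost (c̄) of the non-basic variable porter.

Binding: malt and fermentation. Non-binding: hops (12 unused).
By complementary slackness, y = 0 for the non-binding constraint.
Dual feasibility on the basic columns requires 4·y_malt + 6·y_fermentation = 76, 1·y_malt + 2·y_fermentation = 23.5.
Solving: y_malt = 5.5, y_fermentation = 9.
Reduced cost of porter: c₃ − yᵀa₃ = 38.5 − (5.5·4 + 9·2) = 38.5 − 40 = -1.5.

-1.5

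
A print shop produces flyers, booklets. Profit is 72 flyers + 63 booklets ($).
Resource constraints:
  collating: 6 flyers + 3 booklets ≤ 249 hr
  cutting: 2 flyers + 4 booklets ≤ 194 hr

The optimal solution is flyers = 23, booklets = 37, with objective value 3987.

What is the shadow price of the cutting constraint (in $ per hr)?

Both collating and cutting are binding at x*.
From A_Bᵀ y = c: 6·y_collating + 2·y_cutting = 72; 3·y_collating + 4·y_cutting = 63.
This yields shadow prices y_collating = 9, y_cutting = 9.
Shadow price of cutting = 9.

9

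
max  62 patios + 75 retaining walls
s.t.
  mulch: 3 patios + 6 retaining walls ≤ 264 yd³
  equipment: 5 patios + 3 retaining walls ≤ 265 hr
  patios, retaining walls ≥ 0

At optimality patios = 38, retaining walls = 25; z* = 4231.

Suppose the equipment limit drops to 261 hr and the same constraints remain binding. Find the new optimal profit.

4203

Both mulch and equipment are binding at x*.
Dual feasibility on the basic columns requires 3·y_mulch + 5·y_equipment = 62, 6·y_mulch + 3·y_equipment = 75.
Solving: y_mulch = 9, y_equipment = 7.
Δz = y_equipment·Δb = 7 × (-4) = -28, so new z* = 4231 − 28 = 4203.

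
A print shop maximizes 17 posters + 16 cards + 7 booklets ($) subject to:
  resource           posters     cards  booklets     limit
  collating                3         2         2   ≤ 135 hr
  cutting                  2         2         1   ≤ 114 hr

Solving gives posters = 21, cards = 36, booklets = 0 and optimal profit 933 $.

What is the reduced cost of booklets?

-2

Check each constraint at x*: collating 135/135 (tight); cutting 114/114 (tight).
The binding rows give the dual system: 3·y_collating + 2·y_cutting = 17 and 2·y_collating + 2·y_cutting = 16.
This yields shadow prices y_collating = 1, y_cutting = 7.
Reduced cost of booklets: c₃ − yᵀa₃ = 7 − (1·2 + 7·1) = 7 − 9 = -2.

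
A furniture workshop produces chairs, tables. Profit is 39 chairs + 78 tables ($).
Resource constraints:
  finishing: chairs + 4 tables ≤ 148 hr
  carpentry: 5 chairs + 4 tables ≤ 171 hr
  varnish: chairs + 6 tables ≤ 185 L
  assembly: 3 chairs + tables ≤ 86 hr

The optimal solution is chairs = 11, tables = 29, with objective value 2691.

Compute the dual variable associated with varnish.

Check each constraint at x*: finishing 127/148 (slack 21); carpentry 171/171 (tight); varnish 185/185 (tight); assembly 62/86 (slack 24).
Slack constraints have shadow price 0 (complementary slackness).
The binding rows give the dual system: 5·y_carpentry + 1·y_varnish = 39 and 4·y_carpentry + 6·y_varnish = 78.
This yields shadow prices y_carpentry = 6, y_varnish = 9.
Shadow price of varnish = 9.

9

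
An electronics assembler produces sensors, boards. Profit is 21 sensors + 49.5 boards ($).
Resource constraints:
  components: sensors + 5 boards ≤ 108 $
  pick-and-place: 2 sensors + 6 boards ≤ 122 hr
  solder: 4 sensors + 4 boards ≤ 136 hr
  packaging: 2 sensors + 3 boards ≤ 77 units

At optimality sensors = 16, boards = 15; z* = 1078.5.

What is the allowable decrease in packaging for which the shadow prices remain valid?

16

Binding constraints: pick-and-place, packaging. The basis is B = [[2,6],[2,3]] with det -6.
Per unit decrease in packaging, x* moves by d = (-1, 0.3333).
The basis stays optimal until sensors reaches 0; allowable decrease = 16 units.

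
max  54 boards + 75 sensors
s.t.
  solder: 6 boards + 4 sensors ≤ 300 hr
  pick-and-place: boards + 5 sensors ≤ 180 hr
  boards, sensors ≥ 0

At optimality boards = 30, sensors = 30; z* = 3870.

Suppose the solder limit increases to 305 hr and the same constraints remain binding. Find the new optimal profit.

3907.5

Both solder and pick-and-place are binding at x*.
The binding rows give the dual system: 6·y_solder + 1·y_pick-and-place = 54 and 4·y_solder + 5·y_pick-and-place = 75.
→ y_solder = 7.5 and y_pick-and-place = 9.
Δz = y_solder·Δb = 7.5 × (5) = 37.5, so new z* = 3870 + 37.5 = 3907.5.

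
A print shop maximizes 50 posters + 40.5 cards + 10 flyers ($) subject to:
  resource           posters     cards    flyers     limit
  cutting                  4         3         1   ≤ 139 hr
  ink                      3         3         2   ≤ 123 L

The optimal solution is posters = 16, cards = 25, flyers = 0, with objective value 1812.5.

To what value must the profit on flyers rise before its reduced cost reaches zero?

17.5

At the optimum: cutting uses 139 of 139 (binding); ink uses 123 of 123 (binding).
The binding rows give the dual system: 4·y_cutting + 3·y_ink = 50 and 3·y_cutting + 3·y_ink = 40.5.
→ y_cutting = 9.5 and y_ink = 4.
flyers enters the basis when its profit ≥ yᵀa₃ = 9.5·1 + 4·2 = 17.5.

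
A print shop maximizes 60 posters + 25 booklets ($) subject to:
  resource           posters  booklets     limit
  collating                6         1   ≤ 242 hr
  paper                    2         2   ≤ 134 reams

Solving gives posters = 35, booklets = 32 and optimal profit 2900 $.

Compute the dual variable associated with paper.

9

Check each constraint at x*: collating 242/242 (tight); paper 134/134 (tight).
The binding rows give the dual system: 6·y_collating + 2·y_paper = 60 and 1·y_collating + 2·y_paper = 25.
→ y_collating = 7 and y_paper = 9.
Shadow price of paper = 9.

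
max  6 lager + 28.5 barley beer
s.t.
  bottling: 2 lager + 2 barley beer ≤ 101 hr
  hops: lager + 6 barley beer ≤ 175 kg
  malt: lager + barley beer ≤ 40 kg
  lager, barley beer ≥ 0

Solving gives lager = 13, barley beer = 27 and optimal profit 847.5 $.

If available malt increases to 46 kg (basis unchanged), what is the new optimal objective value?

856.5

At the optimum: bottling uses 80 of 101 (slack = 21); hops uses 175 of 175 (binding); malt uses 40 of 40 (binding).
By complementary slackness, y = 0 for the non-binding constraint.
Dual feasibility on the basic columns requires 1·y_hops + 1·y_malt = 6, 6·y_hops + 1·y_malt = 28.5.
Solving: y_hops = 4.5, y_malt = 1.5.
Δz = y_malt·Δb = 1.5 × (6) = 9, so new z* = 847.5 + 9 = 856.5.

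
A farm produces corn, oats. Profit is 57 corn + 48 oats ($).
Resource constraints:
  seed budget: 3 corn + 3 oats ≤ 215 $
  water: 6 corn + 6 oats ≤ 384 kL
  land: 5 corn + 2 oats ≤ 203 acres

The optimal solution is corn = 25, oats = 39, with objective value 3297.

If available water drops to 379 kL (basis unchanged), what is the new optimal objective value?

Binding: water and land. Non-binding: seed budget (23 unused).
Since seed budget is not tight, its dual is 0.
The binding rows give the dual system: 6·y_water + 5·y_land = 57 and 6·y_water + 2·y_land = 48.
Solving: y_water = 7, y_land = 3.
Δz = y_water·Δb = 7 × (-5) = -35, so new z* = 3297 − 35 = 3262.

3262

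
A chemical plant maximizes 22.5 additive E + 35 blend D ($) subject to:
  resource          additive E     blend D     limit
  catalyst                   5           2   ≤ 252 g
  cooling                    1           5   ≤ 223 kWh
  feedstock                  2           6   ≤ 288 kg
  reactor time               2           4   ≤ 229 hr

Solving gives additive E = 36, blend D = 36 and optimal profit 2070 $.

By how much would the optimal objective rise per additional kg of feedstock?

5

Check each constraint at x*: catalyst 252/252 (tight); cooling 216/223 (slack 7); feedstock 288/288 (tight); reactor time 216/229 (slack 13).
Since cooling, reactor time are not tight, their duals are 0.
The binding rows give the dual system: 5·y_catalyst + 2·y_feedstock = 22.5 and 2·y_catalyst + 6·y_feedstock = 35.
Solving: y_catalyst = 2.5, y_feedstock = 5.
Shadow price of feedstock = 5.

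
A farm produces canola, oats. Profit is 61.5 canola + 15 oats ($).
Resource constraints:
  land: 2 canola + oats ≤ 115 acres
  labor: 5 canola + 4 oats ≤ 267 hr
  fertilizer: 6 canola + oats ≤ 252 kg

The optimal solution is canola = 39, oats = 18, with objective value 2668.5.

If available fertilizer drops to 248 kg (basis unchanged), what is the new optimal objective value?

2632.5

Binding: labor and fertilizer. Non-binding: land (19 unused).
Since land is not tight, its dual is 0.
Dual feasibility on the basic columns requires 5·y_labor + 6·y_fertilizer = 61.5, 4·y_labor + 1·y_fertilizer = 15.
→ y_labor = 1.5 and y_fertilizer = 9.
Δz = y_fertilizer·Δb = 9 × (-4) = -36, so new z* = 2668.5 − 36 = 2632.5.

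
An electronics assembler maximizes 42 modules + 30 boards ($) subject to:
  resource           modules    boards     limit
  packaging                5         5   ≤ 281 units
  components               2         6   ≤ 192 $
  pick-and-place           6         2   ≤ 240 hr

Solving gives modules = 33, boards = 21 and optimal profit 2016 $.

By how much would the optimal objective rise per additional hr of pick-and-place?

6

Binding: components and pick-and-place. Non-binding: packaging (11 unused).
Slack constraints have shadow price 0 (complementary slackness).
From A_Bᵀ y = c: 2·y_components + 6·y_pick-and-place = 42; 6·y_components + 2·y_pick-and-place = 30.
Solving: y_components = 3, y_pick-and-place = 6.
Shadow price of pick-and-place = 6.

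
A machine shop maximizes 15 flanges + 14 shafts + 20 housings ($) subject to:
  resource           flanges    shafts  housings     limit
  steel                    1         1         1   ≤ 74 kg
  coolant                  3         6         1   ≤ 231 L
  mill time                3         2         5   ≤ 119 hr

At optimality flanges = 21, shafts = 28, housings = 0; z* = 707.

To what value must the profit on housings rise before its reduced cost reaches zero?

21

At the optimum: steel uses 49 of 74 (slack = 25); coolant uses 231 of 231 (binding); mill time uses 119 of 119 (binding).
Since steel is not tight, its dual is 0.
From A_Bᵀ y = c: 3·y_coolant + 3·y_mill time = 15; 6·y_coolant + 2·y_mill time = 14.
This yields shadow prices y_coolant = 1, y_mill time = 4.
housings enters the basis when its profit ≥ yᵀa₃ = 1·1 + 4·5 = 21.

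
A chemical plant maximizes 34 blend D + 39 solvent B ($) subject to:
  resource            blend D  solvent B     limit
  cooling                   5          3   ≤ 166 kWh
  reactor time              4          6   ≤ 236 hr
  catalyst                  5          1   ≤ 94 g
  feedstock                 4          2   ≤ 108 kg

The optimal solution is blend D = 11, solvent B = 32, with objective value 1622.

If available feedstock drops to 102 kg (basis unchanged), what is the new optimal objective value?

Binding: reactor time and feedstock. Non-binding: cooling (15 unused), catalyst (7 unused).
By complementary slackness, y = 0 for the non-binding constraints.
Dual feasibility on the basic columns requires 4·y_reactor time + 4·y_feedstock = 34, 6·y_reactor time + 2·y_feedstock = 39.
Solving: y_reactor time = 5.5, y_feedstock = 3.
Δz = y_feedstock·Δb = 3 × (-6) = -18, so new z* = 1622 − 18 = 1604.

1604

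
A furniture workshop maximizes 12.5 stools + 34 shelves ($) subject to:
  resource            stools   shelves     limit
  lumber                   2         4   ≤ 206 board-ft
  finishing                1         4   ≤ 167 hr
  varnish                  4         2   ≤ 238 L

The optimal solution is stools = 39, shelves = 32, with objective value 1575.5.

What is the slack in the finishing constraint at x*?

finishing used = 1·39 + 4·32 = 167; slack = 167 − 167 = 0.

0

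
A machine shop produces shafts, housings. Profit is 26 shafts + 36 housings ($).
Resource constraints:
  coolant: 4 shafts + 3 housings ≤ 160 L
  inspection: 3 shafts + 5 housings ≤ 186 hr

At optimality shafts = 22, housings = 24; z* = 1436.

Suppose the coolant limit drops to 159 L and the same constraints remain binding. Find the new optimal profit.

Both coolant and inspection are binding at x*.
The binding rows give the dual system: 4·y_coolant + 3·y_inspection = 26 and 3·y_coolant + 5·y_inspection = 36.
This yields shadow prices y_coolant = 2, y_inspection = 6.
Δz = y_coolant·Δb = 2 × (-1) = -2, so new z* = 1436 − 2 = 1434.

1434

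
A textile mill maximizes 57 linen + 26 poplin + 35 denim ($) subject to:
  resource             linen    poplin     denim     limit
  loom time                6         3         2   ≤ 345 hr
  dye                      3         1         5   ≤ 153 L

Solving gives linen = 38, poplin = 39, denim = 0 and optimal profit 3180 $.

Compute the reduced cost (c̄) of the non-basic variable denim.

-4

At the optimum: loom time uses 345 of 345 (binding); dye uses 153 of 153 (binding).
From A_Bᵀ y = c: 6·y_loom time + 3·y_dye = 57; 3·y_loom time + 1·y_dye = 26.
→ y_loom time = 7 and y_dye = 5.
Reduced cost of denim: c₃ − yᵀa₃ = 35 − (7·2 + 5·5) = 35 − 39 = -4.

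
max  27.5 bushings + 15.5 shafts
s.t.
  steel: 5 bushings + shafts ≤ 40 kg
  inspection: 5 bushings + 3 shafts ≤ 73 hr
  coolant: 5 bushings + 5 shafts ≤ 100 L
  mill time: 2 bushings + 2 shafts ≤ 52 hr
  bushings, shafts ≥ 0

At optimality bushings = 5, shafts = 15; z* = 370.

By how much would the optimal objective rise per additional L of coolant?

Binding: steel and coolant. Non-binding: inspection (3 unused), mill time (12 unused).
By complementary slackness, y = 0 for the non-binding constraints.
From A_Bᵀ y = c: 5·y_steel + 5·y_coolant = 27.5; 1·y_steel + 5·y_coolant = 15.5.
This yields shadow prices y_steel = 3, y_coolant = 2.5.
Shadow price of coolant = 2.5.

2.5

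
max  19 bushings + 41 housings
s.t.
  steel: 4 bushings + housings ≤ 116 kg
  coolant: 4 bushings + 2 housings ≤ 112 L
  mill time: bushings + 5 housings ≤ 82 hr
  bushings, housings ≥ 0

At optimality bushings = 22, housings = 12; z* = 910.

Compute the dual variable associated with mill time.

At the optimum: steel uses 100 of 116 (slack = 16); coolant uses 112 of 112 (binding); mill time uses 82 of 82 (binding).
Since steel is not tight, its dual is 0.
Dual feasibility on the basic columns requires 4·y_coolant + 1·y_mill time = 19, 2·y_coolant + 5·y_mill time = 41.
→ y_coolant = 3 and y_mill time = 7.
Shadow price of mill time = 7.

7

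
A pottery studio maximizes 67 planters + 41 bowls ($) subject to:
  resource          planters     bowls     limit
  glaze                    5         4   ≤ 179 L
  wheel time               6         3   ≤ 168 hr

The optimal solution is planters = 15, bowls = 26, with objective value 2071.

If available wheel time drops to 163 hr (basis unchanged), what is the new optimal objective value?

At the optimum: glaze uses 179 of 179 (binding); wheel time uses 168 of 168 (binding).
From A_Bᵀ y = c: 5·y_glaze + 6·y_wheel time = 67; 4·y_glaze + 3·y_wheel time = 41.
Solving: y_glaze = 5, y_wheel time = 7.
Δz = y_wheel time·Δb = 7 × (-5) = -35, so new z* = 2071 − 35 = 2036.

2036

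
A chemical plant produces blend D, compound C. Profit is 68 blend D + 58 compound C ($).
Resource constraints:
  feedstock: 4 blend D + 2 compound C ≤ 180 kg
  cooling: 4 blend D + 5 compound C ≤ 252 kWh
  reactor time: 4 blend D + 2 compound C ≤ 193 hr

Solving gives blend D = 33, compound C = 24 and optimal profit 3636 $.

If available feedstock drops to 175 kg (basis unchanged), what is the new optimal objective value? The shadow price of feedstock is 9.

3591

Δb = -5, so new z* = 3636 + (9)·(-5) = 3636 − 45 = 3591.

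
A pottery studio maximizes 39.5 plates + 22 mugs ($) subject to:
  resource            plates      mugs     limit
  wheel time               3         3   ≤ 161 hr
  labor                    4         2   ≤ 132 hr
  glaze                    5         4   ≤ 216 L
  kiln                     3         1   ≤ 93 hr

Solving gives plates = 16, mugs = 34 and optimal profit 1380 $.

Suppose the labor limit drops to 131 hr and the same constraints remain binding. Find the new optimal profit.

At the optimum: wheel time uses 150 of 161 (slack = 11); labor uses 132 of 132 (binding); glaze uses 216 of 216 (binding); kiln uses 82 of 93 (slack = 11).
By complementary slackness, y = 0 for the non-binding constraints.
Dual feasibility on the basic columns requires 4·y_labor + 5·y_glaze = 39.5, 2·y_labor + 4·y_glaze = 22.
→ y_labor = 8 and y_glaze = 1.5.
Δz = y_labor·Δb = 8 × (-1) = -8, so new z* = 1380 − 8 = 1372.

1372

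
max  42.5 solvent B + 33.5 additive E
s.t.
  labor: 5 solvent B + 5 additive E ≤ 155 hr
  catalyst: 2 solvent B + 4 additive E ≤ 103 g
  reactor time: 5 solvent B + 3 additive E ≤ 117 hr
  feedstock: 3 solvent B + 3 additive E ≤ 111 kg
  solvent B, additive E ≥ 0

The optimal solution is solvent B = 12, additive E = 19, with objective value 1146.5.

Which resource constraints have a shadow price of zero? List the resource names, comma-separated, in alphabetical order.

labor: 155/155 (binding)
catalyst: 100/103 (slack 3)
reactor time: 117/117 (binding)
feedstock: 93/111 (slack 18)
By complementary slackness, a constraint with positive slack has shadow price 0 → catalyst, feedstock.

catalyst, feedstock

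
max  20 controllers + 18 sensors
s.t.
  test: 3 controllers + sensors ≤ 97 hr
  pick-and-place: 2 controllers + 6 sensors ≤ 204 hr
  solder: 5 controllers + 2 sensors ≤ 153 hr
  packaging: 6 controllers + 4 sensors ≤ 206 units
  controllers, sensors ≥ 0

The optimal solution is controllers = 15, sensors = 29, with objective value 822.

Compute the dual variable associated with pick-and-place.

1

At the optimum: test uses 74 of 97 (slack = 23); pick-and-place uses 204 of 204 (binding); solder uses 133 of 153 (slack = 20); packaging uses 206 of 206 (binding).
By complementary slackness, y = 0 for the non-binding constraints.
The binding rows give the dual system: 2·y_pick-and-place + 6·y_packaging = 20 and 6·y_pick-and-place + 4·y_packaging = 18.
→ y_pick-and-place = 1 and y_packaging = 3.
Shadow price of pick-and-place = 1.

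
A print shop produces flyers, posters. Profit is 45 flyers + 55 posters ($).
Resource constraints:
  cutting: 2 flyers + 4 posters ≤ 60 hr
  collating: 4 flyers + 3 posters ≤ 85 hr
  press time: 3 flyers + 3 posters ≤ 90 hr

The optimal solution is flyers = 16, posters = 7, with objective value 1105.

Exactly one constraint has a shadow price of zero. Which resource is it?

press time

cutting: 60/60 (binding)
collating: 85/85 (binding)
press time: 69/90 (slack 21)
By complementary slackness, a constraint with positive slack has shadow price 0 → press time.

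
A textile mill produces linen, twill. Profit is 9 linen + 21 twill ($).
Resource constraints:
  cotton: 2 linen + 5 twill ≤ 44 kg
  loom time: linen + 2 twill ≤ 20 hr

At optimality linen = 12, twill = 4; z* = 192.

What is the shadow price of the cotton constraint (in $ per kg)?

3

Check each constraint at x*: cotton 44/44 (tight); loom time 20/20 (tight).
Dual feasibility on the basic columns requires 2·y_cotton + 1·y_loom time = 9, 5·y_cotton + 2·y_loom time = 21.
Solving: y_cotton = 3, y_loom time = 3.
Shadow price of cotton = 3.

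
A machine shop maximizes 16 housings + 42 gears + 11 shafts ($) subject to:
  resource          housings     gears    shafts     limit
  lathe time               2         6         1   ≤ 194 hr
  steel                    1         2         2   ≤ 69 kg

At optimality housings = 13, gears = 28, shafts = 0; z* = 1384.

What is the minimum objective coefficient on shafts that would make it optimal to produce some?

Both lathe time and steel are binding at x*.
Dual feasibility on the basic columns requires 2·y_lathe time + 1·y_steel = 16, 6·y_lathe time + 2·y_steel = 42.
Solving: y_lathe time = 5, y_steel = 6.
shafts enters the basis when its profit ≥ yᵀa₃ = 5·1 + 6·2 = 17.

17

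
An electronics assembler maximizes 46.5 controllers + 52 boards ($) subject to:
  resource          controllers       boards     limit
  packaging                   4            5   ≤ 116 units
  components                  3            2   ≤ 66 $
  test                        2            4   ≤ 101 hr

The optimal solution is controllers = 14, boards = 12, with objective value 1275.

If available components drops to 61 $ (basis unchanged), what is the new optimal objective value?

1257.5

Check each constraint at x*: packaging 116/116 (tight); components 66/66 (tight); test 76/101 (slack 25).
By complementary slackness, y = 0 for the non-binding constraint.
Dual feasibility on the basic columns requires 4·y_packaging + 3·y_components = 46.5, 5·y_packaging + 2·y_components = 52.
This yields shadow prices y_packaging = 9, y_components = 3.5.
Δz = y_components·Δb = 3.5 × (-5) = -17.5, so new z* = 1275 − 17.5 = 1257.5.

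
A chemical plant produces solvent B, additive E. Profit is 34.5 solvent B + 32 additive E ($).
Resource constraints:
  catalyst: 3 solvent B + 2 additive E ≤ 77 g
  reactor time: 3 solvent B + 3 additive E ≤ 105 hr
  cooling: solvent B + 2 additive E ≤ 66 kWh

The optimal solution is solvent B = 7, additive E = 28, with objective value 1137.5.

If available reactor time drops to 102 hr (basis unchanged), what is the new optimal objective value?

Check each constraint at x*: catalyst 77/77 (tight); reactor time 105/105 (tight); cooling 63/66 (slack 3).
By complementary slackness, y = 0 for the non-binding constraint.
Dual feasibility on the basic columns requires 3·y_catalyst + 3·y_reactor time = 34.5, 2·y_catalyst + 3·y_reactor time = 32.
Solving: y_catalyst = 2.5, y_reactor time = 9.
Δz = y_reactor time·Δb = 9 × (-3) = -27, so new z* = 1137.5 − 27 = 1110.5.

1110.5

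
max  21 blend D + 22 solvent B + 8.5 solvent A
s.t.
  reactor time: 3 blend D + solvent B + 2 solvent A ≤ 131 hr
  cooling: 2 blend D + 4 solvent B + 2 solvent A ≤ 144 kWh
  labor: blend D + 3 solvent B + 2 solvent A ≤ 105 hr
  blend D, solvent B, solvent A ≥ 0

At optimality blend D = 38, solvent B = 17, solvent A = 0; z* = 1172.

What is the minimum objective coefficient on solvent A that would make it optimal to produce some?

17

At the optimum: reactor time uses 131 of 131 (binding); cooling uses 144 of 144 (binding); labor uses 89 of 105 (slack = 16).
By complementary slackness, y = 0 for the non-binding constraint.
Dual feasibility on the basic columns requires 3·y_reactor time + 2·y_cooling = 21, 1·y_reactor time + 4·y_cooling = 22.
→ y_reactor time = 4 and y_cooling = 4.5.
solvent A enters the basis when its profit ≥ yᵀa₃ = 4·2 + 4.5·2 = 17.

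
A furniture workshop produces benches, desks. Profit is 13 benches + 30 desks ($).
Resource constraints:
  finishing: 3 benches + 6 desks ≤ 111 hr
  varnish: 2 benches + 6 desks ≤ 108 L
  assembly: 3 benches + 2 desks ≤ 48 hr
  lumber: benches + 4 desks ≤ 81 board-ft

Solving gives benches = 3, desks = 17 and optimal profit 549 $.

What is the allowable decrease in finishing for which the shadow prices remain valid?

3

Binding constraints: finishing, varnish. The basis is B = [[3,6],[2,6]] with det 6.
Per unit decrease in finishing, x* moves by d = (-1, 0.3333).
The basis stays optimal until benches reaches 0; allowable decrease = 3 hr.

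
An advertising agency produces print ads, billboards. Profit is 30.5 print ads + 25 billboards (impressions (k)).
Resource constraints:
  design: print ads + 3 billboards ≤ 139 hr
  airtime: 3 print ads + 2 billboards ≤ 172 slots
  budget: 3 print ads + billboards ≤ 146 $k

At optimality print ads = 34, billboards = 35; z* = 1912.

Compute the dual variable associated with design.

Binding: design and airtime. Non-binding: budget (9 unused).
By complementary slackness, y = 0 for the non-binding constraint.
From A_Bᵀ y = c: 1·y_design + 3·y_airtime = 30.5; 3·y_design + 2·y_airtime = 25.
This yields shadow prices y_design = 2, y_airtime = 9.5.
Shadow price of design = 2.

2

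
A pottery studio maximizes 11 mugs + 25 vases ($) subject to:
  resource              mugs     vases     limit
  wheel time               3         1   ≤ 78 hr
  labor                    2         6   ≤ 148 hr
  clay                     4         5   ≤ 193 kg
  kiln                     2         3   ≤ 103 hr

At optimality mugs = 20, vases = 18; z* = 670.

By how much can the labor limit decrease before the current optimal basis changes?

96

Binding constraints: wheel time, labor. The basis is B = [[3,1],[2,6]] with det 16.
Per unit decrease in labor, x* moves by d = (0.0625, -0.1875).
The basis stays optimal until vases reaches 0; allowable decrease = 96 hr.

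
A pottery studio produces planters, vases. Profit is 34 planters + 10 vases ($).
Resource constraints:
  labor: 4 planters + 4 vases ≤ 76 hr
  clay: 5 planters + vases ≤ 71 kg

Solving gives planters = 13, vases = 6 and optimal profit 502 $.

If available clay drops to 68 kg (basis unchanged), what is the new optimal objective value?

Check each constraint at x*: labor 76/76 (tight); clay 71/71 (tight).
The binding rows give the dual system: 4·y_labor + 5·y_clay = 34 and 4·y_labor + 1·y_clay = 10.
This yields shadow prices y_labor = 1, y_clay = 6.
Δz = y_clay·Δb = 6 × (-3) = -18, so new z* = 502 − 18 = 484.

484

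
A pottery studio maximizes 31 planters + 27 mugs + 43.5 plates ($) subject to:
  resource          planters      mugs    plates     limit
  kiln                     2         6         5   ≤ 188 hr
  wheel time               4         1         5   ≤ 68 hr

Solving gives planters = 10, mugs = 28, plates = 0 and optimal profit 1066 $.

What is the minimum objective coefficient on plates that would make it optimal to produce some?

Check each constraint at x*: kiln 188/188 (tight); wheel time 68/68 (tight).
The binding rows give the dual system: 2·y_kiln + 4·y_wheel time = 31 and 6·y_kiln + 1·y_wheel time = 27.
Solving: y_kiln = 3.5, y_wheel time = 6.
plates enters the basis when its profit ≥ yᵀa₃ = 3.5·5 + 6·5 = 47.5.

47.5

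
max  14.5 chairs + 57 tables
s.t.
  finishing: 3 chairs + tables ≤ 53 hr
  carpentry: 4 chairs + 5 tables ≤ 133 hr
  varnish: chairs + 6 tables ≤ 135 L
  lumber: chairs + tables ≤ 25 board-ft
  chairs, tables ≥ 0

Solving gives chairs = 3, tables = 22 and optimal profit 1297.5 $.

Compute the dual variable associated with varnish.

Check each constraint at x*: finishing 31/53 (slack 22); carpentry 122/133 (slack 11); varnish 135/135 (tight); lumber 25/25 (tight).
By complementary slackness, y = 0 for the non-binding constraints.
The binding rows give the dual system: 1·y_varnish + 1·y_lumber = 14.5 and 6·y_varnish + 1·y_lumber = 57.
This yields shadow prices y_varnish = 8.5, y_lumber = 6.
Shadow price of varnish = 8.5.

8.5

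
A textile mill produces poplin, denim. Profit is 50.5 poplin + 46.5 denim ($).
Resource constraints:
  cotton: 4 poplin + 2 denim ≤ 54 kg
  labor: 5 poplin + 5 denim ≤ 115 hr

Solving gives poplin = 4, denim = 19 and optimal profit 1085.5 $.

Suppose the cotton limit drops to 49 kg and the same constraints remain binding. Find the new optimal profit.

Check each constraint at x*: cotton 54/54 (tight); labor 115/115 (tight).
From A_Bᵀ y = c: 4·y_cotton + 5·y_labor = 50.5; 2·y_cotton + 5·y_labor = 46.5.
→ y_cotton = 2 and y_labor = 8.5.
Δz = y_cotton·Δb = 2 × (-5) = -10, so new z* = 1085.5 − 10 = 1075.5.

1075.5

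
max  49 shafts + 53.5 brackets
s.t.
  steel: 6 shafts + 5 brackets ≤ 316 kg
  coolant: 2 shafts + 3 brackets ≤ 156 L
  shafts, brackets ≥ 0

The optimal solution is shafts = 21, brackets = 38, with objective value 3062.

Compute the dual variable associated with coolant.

9.5

Check each constraint at x*: steel 316/316 (tight); coolant 156/156 (tight).
From A_Bᵀ y = c: 6·y_steel + 2·y_coolant = 49; 5·y_steel + 3·y_coolant = 53.5.
This yields shadow prices y_steel = 5, y_coolant = 9.5.
Shadow price of coolant = 9.5.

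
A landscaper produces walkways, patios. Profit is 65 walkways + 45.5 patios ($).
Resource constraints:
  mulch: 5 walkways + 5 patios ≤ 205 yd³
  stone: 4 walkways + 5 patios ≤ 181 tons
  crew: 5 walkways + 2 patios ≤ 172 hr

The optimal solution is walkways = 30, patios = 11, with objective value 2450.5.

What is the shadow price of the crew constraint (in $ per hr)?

6.5

Binding: mulch and crew. Non-binding: stone (6 unused).
By complementary slackness, y = 0 for the non-binding constraint.
Dual feasibility on the basic columns requires 5·y_mulch + 5·y_crew = 65, 5·y_mulch + 2·y_crew = 45.5.
→ y_mulch = 6.5 and y_crew = 6.5.
Shadow price of crew = 6.5.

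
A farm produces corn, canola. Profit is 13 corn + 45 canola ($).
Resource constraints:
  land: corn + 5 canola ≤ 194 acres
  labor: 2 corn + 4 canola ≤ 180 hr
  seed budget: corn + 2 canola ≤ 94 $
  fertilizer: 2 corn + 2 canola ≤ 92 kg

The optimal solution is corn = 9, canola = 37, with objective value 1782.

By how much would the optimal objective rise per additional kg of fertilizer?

2.5

Check each constraint at x*: land 194/194 (tight); labor 166/180 (slack 14); seed budget 83/94 (slack 11); fertilizer 92/92 (tight).
Since labor, seed budget are not tight, their duals are 0.
From A_Bᵀ y = c: 1·y_land + 2·y_fertilizer = 13; 5·y_land + 2·y_fertilizer = 45.
→ y_land = 8 and y_fertilizer = 2.5.
Shadow price of fertilizer = 2.5.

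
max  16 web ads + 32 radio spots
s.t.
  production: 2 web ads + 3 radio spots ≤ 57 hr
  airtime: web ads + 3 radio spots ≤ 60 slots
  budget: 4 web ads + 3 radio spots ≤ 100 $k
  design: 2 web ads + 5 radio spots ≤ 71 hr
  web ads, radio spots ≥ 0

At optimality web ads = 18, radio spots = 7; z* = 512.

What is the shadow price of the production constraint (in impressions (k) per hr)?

Binding: production and design. Non-binding: airtime (21 unused), budget (7 unused).
Slack constraints have shadow price 0 (complementary slackness).
The binding rows give the dual system: 2·y_production + 2·y_design = 16 and 3·y_production + 5·y_design = 32.
Solving: y_production = 4, y_design = 4.
Shadow price of production = 4.

4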